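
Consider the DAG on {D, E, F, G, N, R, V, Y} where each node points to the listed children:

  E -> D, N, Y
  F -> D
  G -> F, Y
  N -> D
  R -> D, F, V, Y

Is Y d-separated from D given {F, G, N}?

No

There are 6 undirected paths between Y and D; checking each against the conditioning set {F, G, N}:
  1. Y ← R → F → D — R:fork[open]; F:chain[blocks] ⇒ blocked
  2. Y ← R → D — R:fork[open] ⇒ active
  3. Y ← G → F ← R → D — G:fork[blocks]; F:collider[open]; R:fork[open] ⇒ blocked
  4. Y ← G → F → D — G:fork[blocks]; F:chain[blocks] ⇒ blocked
  5. Y ← E → D — E:fork[open] ⇒ active
  6. Y ← E → N → D — E:fork[open]; N:chain[blocks] ⇒ blocked
Because an active path exists, Y and D are not d-separated.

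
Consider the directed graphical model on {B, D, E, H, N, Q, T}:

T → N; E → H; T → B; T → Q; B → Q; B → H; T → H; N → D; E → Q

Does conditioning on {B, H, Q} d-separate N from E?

There are 6 undirected paths between N and E; checking each against the conditioning set {B, H, Q}:
  1. N ← T → Q ← E — T:fork[open]; Q:collider[open] ⇒ active
  2. N ← T → Q ← B → H ← E — T:fork[open]; Q:collider[open]; B:fork[blocks]; H:collider[open] ⇒ blocked
  3. N ← T → H ← E — T:fork[open]; H:collider[open] ⇒ active
  4. N ← T → H ← B → Q ← E — T:fork[open]; H:collider[open]; B:fork[blocks]; Q:collider[open] ⇒ blocked
  5. N ← T → B → Q ← E — T:fork[open]; B:chain[blocks]; Q:collider[open] ⇒ blocked
  6. N ← T → B → H ← E — T:fork[open]; B:chain[blocks]; H:collider[open] ⇒ blocked
Because an active path exists, N and E are not d-separated.

No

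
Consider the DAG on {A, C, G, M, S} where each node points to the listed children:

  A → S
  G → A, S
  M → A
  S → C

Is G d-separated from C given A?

No — G and C are not d-separated given {A}.

Enumerating the 2 paths from G to C and testing each for blocking by {A}:
  1. G → A → S → C — A:chain[blocks]; S:chain[open] ⇒ blocked
  2. G → S → C — S:chain[open] ⇒ active
Because an active path exists, G and C are not d-separated.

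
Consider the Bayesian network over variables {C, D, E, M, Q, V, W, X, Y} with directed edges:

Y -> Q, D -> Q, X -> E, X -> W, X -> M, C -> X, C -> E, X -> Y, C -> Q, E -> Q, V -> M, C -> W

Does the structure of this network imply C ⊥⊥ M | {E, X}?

6 paths connect C and M; each must be blocked for d-separation to hold:
Path 1: C → E → Q ← Y ← X → M
  E is a chain here and E is conditioned on, so the path is blocked at E.
Path 2: C → E ← X → M
  X is a fork here and X is conditioned on, so the path is blocked at X.
Path 3: C → Q ← E ← X → M
  Q is a collider here and neither Q nor any of its descendants is conditioned on, so the collider stays closed — the path is blocked at Q.
Path 4: C → Q ← Y ← X → M
  Q is a collider here and neither Q nor any of its descendants is conditioned on, so the collider stays closed — the path is blocked at Q.
Path 5: C → W ← X → M
  W is a collider here and neither W nor any of its descendants is conditioned on, so the collider stays closed — the path is blocked at W.
Path 6: C → X → M
  X is a chain here and X is conditioned on, so the path is blocked at X.
All paths are blocked; C ⊥ M | {E, X} holds.

Yes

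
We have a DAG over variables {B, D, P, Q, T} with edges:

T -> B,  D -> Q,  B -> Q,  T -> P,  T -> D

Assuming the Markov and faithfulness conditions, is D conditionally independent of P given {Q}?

2 paths connect D and P; each must be blocked for d-separation to hold:
Path 1: D → Q ← B ← T → P
  Q is a collider and Q is conditioned on, which opens it; B is a chain and B is not conditioned on; T is a fork and T is not conditioned on — no node blocks this path, so it is active.
Path 2: D ← T → P
  T is a fork and T is not conditioned on — no node blocks this path, so it is active.
At least one path is unblocked, so d-separation fails.

No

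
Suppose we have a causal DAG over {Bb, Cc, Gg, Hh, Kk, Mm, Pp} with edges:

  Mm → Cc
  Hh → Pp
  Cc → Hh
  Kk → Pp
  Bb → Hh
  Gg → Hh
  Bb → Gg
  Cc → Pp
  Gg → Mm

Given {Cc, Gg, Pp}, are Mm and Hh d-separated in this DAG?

Yes

Enumerating the 4 paths from Mm to Hh and testing each for blocking by {Cc, Gg, Pp}:
Path 1: Mm → Cc → Hh
  Cc is a chain here and Cc is conditioned on, so the path is blocked at Cc.
Path 2: Mm → Cc → Pp ← Hh
  Cc is a chain here and Cc is conditioned on, so the path is blocked at Cc.
Path 3: Mm ← Gg → Hh
  Gg is a fork here and Gg is conditioned on, so the path is blocked at Gg.
Path 4: Mm ← Gg ← Bb → Hh
  Gg is a chain here and Gg is conditioned on, so the path is blocked at Gg.
Since every path is blocked, d-separation holds.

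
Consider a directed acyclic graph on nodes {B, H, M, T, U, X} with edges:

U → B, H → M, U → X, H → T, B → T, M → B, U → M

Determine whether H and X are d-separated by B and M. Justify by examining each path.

Enumerating the 4 paths from H to X and testing each for blocking by {B, M}:
Path 1: H → M ← U → X
  M is a collider and M is conditioned on, which opens it; U is a fork and U is not conditioned on — no node blocks this path, so it is active.
Path 2: H → M → B ← U → X
  M is a chain here and M is conditioned on, so the path is blocked at M.
Path 3: H → T ← B ← M ← U → X
  T is a collider here and neither T nor any of its descendants is conditioned on, so the collider stays closed — the path is blocked at T.
Path 4: H → T ← B ← U → X
  T is a collider here and neither T nor any of its descendants is conditioned on, so the collider stays closed — the path is blocked at T.
Since the path H → M ← U → X is active, H and X are not d-separated given {B, M}.

No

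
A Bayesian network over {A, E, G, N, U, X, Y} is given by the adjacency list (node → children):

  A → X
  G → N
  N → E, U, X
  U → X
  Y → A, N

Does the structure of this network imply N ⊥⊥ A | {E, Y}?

We examine all 3 paths between N and A:
Path 1: N → X ← A
  X is a collider here and neither X nor any of its descendants is conditioned on, so the collider stays closed — the path is blocked at X.
Path 2: N ← Y → A
  Y is a fork here and Y is conditioned on, so the path is blocked at Y.
Path 3: N → U → X ← A
  X is a collider here and neither X nor any of its descendants is conditioned on, so the collider stays closed — the path is blocked at X.
Since every path is blocked, d-separation holds.

Yes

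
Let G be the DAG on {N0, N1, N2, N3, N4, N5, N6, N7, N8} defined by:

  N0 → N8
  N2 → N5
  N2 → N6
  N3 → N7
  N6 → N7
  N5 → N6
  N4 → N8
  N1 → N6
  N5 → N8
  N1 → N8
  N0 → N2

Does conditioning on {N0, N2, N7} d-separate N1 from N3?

No

We examine all 5 paths between N1 and N3:
Path 1: N1 → N8 ← N0 → N2 → N5 → N6 → N7 ← N3
  N8 is a collider here and neither N8 nor any of its descendants is conditioned on, so the collider stays closed — the path is blocked at N8.
Path 2: N1 → N8 ← N0 → N2 → N6 → N7 ← N3
  N8 is a collider here and neither N8 nor any of its descendants is conditioned on, so the collider stays closed — the path is blocked at N8.
Path 3: N1 → N8 ← N5 ← N2 → N6 → N7 ← N3
  N8 is a collider here and neither N8 nor any of its descendants is conditioned on, so the collider stays closed — the path is blocked at N8.
Path 4: N1 → N8 ← N5 → N6 → N7 ← N3
  N8 is a collider here and neither N8 nor any of its descendants is conditioned on, so the collider stays closed — the path is blocked at N8.
Path 5: N1 → N6 → N7 ← N3
  N6 is a chain and N6 is not conditioned on; N7 is a collider and N7 is conditioned on, which opens it — no node blocks this path, so it is active.
Since the path N1 → N6 → N7 ← N3 is active, N1 and N3 are not d-separated given {N0, N2, N7}.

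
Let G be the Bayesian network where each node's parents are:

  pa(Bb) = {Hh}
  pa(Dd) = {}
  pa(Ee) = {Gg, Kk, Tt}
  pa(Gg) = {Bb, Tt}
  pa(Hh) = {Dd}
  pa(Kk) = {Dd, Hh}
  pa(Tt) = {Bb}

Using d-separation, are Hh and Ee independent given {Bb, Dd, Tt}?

No — Hh and Ee are not d-separated given {Bb, Dd, Tt}.

We examine all 6 paths between Hh and Ee:
Path 1: Hh → Kk → Ee
  Kk is a chain and Kk is not conditioned on — no node blocks this path, so it is active.
Path 2: Hh ← Dd → Kk → Ee
  Dd is a fork here and Dd is conditioned on, so the path is blocked at Dd.
Path 3: Hh → Bb → Tt → Ee
  Bb is a chain here and Bb is conditioned on, so the path is blocked at Bb.
Path 4: Hh → Bb → Tt → Gg → Ee
  Bb is a chain here and Bb is conditioned on, so the path is blocked at Bb.
Path 5: Hh → Bb → Gg ← Tt → Ee
  Bb is a chain here and Bb is conditioned on, so the path is blocked at Bb.
Path 6: Hh → Bb → Gg → Ee
  Bb is a chain here and Bb is conditioned on, so the path is blocked at Bb.
At least one path is unblocked, so d-separation fails.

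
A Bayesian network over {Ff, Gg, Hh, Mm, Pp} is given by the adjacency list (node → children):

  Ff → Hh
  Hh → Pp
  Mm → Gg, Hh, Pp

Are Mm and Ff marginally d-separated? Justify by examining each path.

Yes

Enumerating the 2 paths from Mm to Ff and testing each for blocking by ∅:
Path 1: Mm → Pp ← Hh ← Ff
  Pp is a collider here and neither Pp nor any of its descendants is conditioned on, so the collider stays closed — the path is blocked at Pp.
Path 2: Mm → Hh ← Ff
  Hh is a collider here and neither Hh nor any of its descendants is conditioned on, so the collider stays closed — the path is blocked at Hh.
All paths are blocked; Mm ⊥ Ff | ∅ holds.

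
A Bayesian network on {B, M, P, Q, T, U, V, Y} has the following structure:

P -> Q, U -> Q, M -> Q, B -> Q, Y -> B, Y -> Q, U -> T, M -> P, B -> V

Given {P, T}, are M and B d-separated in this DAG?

Yes

4 paths connect M and B; each must be blocked for d-separation to hold:
Path 1: M → P → Q ← Y → B
  P is a chain here and P is conditioned on, so the path is blocked at P.
Path 2: M → P → Q ← B
  P is a chain here and P is conditioned on, so the path is blocked at P.
Path 3: M → Q ← Y → B
  Q is a collider here and neither Q nor any of its descendants is conditioned on, so the collider stays closed — the path is blocked at Q.
Path 4: M → Q ← B
  Q is a collider here and neither Q nor any of its descendants is conditioned on, so the collider stays closed — the path is blocked at Q.
Every path is blocked, so M and B are d-separated given {P, T}.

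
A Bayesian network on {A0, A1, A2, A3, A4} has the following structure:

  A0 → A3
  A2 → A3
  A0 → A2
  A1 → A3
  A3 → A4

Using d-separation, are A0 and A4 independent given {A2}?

Enumerating the 2 paths from A0 to A4 and testing each for blocking by {A2}:
Path 1: A0 → A2 → A3 → A4
  A2 is a chain here and A2 is conditioned on, so the path is blocked at A2.
Path 2: A0 → A3 → A4
  A3 is a chain and A3 is not conditioned on — no node blocks this path, so it is active.
Since the path A0 → A3 → A4 is active, A0 and A4 are not d-separated given {A2}.

No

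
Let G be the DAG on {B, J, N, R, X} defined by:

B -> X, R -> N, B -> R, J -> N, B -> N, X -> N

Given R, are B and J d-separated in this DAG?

3 paths connect B and J; each must be blocked for d-separation to hold:
Path 1: B → R → N ← J
  R is a chain here and R is conditioned on, so the path is blocked at R.
Path 2: B → X → N ← J
  N is a collider here and neither N nor any of its descendants is conditioned on, so the collider stays closed — the path is blocked at N.
Path 3: B → N ← J
  N is a collider here and neither N nor any of its descendants is conditioned on, so the collider stays closed — the path is blocked at N.
Every path is blocked, so B and J are d-separated given {R}.

Yes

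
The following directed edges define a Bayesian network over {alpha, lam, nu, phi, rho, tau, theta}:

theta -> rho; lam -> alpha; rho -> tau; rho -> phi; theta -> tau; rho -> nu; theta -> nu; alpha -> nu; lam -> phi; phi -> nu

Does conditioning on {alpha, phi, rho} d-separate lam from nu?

We examine all 5 paths between lam and nu:
Path 1: lam → alpha → nu
  alpha is a chain here and alpha is conditioned on, so the path is blocked at alpha.
Path 2: lam → phi → nu
  phi is a chain here and phi is conditioned on, so the path is blocked at phi.
Path 3: lam → phi ← rho → tau ← theta → nu
  rho is a fork here and rho is conditioned on, so the path is blocked at rho.
Path 4: lam → phi ← rho → nu
  rho is a fork here and rho is conditioned on, so the path is blocked at rho.
Path 5: lam → phi ← rho ← theta → nu
  rho is a chain here and rho is conditioned on, so the path is blocked at rho.
Every path is blocked, so lam and nu are d-separated given {alpha, phi, rho}.

Yes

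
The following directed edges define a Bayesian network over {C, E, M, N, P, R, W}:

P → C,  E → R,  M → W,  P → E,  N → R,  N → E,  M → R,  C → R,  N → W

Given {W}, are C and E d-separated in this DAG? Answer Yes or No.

No

Enumerating the 4 paths from C to E and testing each for blocking by {W}:
Path 1: C ← P → E
  P is a fork and P is not conditioned on — no node blocks this path, so it is active.
Path 2: C → R ← M → W ← N → E
  R is a collider here and neither R nor any of its descendants is conditioned on, so the collider stays closed — the path is blocked at R.
Path 3: C → R ← N → E
  R is a collider here and neither R nor any of its descendants is conditioned on, so the collider stays closed — the path is blocked at R.
Path 4: C → R ← E
  R is a collider here and neither R nor any of its descendants is conditioned on, so the collider stays closed — the path is blocked at R.
At least one path is unblocked, so d-separation fails.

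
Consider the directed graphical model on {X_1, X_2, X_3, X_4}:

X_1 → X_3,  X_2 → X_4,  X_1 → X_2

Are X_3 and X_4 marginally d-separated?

The only undirected path from X_3 to X_4 is:
Path 1: X_3 ← X_1 → X_2 → X_4
  X_1 is a fork and X_1 is not conditioned on; X_2 is a chain and X_2 is not conditioned on — no node blocks this path, so it is active.
Since the path X_3 ← X_1 → X_2 → X_4 is active, X_3 and X_4 are not d-separated given ∅.

No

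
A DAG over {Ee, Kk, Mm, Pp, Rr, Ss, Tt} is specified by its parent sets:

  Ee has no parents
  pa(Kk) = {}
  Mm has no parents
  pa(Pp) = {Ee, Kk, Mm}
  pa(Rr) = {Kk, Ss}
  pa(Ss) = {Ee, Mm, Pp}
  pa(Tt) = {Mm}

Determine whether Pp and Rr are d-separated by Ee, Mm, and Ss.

No

4 paths connect Pp and Rr; each must be blocked for d-separation to hold:
  1. Pp ← Ee → Ss → Rr — Ee:fork[blocks]; Ss:chain[blocks] ⇒ blocked
  2. Pp → Ss → Rr — Ss:chain[blocks] ⇒ blocked
  3. Pp ← Mm → Ss → Rr — Mm:fork[blocks]; Ss:chain[blocks] ⇒ blocked
  4. Pp ← Kk → Rr — Kk:fork[open] ⇒ active
Since the path Pp ← Kk → Rr is active, Pp and Rr are not d-separated given {Ee, Mm, Ss}.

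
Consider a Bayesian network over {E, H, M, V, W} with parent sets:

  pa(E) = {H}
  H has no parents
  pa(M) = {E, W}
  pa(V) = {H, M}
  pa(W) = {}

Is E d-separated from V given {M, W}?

No

Enumerating the 2 paths from E to V and testing each for blocking by {M, W}:
Path 1: E → M → V
  M is a chain here and M is conditioned on, so the path is blocked at M.
Path 2: E ← H → V
  H is a fork and H is not conditioned on — no node blocks this path, so it is active.
Since the path E ← H → V is active, E and V are not d-separated given {M, W}.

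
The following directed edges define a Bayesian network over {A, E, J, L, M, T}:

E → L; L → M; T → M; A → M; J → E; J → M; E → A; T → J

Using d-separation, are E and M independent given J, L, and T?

No — E and M are not d-separated given {J, L, T}.

We examine all 4 paths between E and M:
Path 1: E ← J ← T → M
  J is a chain here and J is conditioned on, so the path is blocked at J.
Path 2: E ← J → M
  J is a fork here and J is conditioned on, so the path is blocked at J.
Path 3: E → L → M
  L is a chain here and L is conditioned on, so the path is blocked at L.
Path 4: E → A → M
  A is a chain and A is not conditioned on — no node blocks this path, so it is active.
At least one path is unblocked, so d-separation fails.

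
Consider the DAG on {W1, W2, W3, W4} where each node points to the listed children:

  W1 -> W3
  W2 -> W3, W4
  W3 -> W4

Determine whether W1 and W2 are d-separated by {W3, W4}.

No

Enumerating the 2 paths from W1 to W2 and testing each for blocking by {W3, W4}:
  1. W1 → W3 ← W2 — W3:collider[open] ⇒ active
  2. W1 → W3 → W4 ← W2 — W3:chain[blocks]; W4:collider[open] ⇒ blocked
Since the path W1 → W3 ← W2 is active, W1 and W2 are not d-separated given {W3, W4}.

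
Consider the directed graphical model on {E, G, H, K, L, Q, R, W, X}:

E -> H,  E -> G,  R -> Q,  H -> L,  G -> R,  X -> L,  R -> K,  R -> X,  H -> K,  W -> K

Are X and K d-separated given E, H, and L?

There are 4 undirected paths between X and K; checking each against the conditioning set {E, H, L}:
Path 1: X ← R ← G ← E → H → K
  E is a fork here and E is conditioned on, so the path is blocked at E.
Path 2: X ← R → K
  R is a fork and R is not conditioned on — no node blocks this path, so it is active.
Path 3: X → L ← H → K
  H is a fork here and H is conditioned on, so the path is blocked at H.
Path 4: X → L ← H ← E → G → R → K
  H is a chain here and H is conditioned on, so the path is blocked at H.
Because an active path exists, X and K are not d-separated.

No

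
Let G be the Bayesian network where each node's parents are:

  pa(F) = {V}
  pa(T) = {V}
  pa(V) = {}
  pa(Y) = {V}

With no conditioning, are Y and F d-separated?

There is one path between Y and F:
Path 1: Y ← V → F
  V is a fork and V is not conditioned on — no node blocks this path, so it is active.
At least one path is unblocked, so d-separation fails.

No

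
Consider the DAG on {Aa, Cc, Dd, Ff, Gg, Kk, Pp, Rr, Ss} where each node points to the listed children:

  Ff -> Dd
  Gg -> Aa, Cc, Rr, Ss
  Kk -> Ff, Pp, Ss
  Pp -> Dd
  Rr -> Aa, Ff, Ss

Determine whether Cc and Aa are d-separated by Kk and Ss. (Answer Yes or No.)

There are 5 undirected paths between Cc and Aa; checking each against the conditioning set {Kk, Ss}:
Path 1: Cc ← Gg → Ss ← Rr → Aa
  Gg is a fork and Gg is not conditioned on; Ss is a collider and Ss is conditioned on, which opens it; Rr is a fork and Rr is not conditioned on — no node blocks this path, so it is active.
Path 2: Cc ← Gg → Ss ← Kk → Ff ← Rr → Aa
  Kk is a fork here and Kk is conditioned on, so the path is blocked at Kk.
Path 3: Cc ← Gg → Ss ← Kk → Pp → Dd ← Ff ← Rr → Aa
  Kk is a fork here and Kk is conditioned on, so the path is blocked at Kk.
Path 4: Cc ← Gg → Rr → Aa
  Gg is a fork and Gg is not conditioned on; Rr is a chain and Rr is not conditioned on — no node blocks this path, so it is active.
Path 5: Cc ← Gg → Aa
  Gg is a fork and Gg is not conditioned on — no node blocks this path, so it is active.
Since the path Cc ← Gg → Ss ← Rr → Aa is active, Cc and Aa are not d-separated given {Kk, Ss}.

No — Cc and Aa are not d-separated given {Kk, Ss}.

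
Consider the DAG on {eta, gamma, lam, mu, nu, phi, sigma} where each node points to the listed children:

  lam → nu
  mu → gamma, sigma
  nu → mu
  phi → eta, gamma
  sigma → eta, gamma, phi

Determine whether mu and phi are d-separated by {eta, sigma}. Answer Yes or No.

We examine all 6 paths between mu and phi:
Path 1: mu → gamma ← sigma → eta ← phi
  gamma is a collider here and neither gamma nor any of its descendants is conditioned on, so the collider stays closed — the path is blocked at gamma.
Path 2: mu → gamma ← sigma → phi
  gamma is a collider here and neither gamma nor any of its descendants is conditioned on, so the collider stays closed — the path is blocked at gamma.
Path 3: mu → gamma ← phi
  gamma is a collider here and neither gamma nor any of its descendants is conditioned on, so the collider stays closed — the path is blocked at gamma.
Path 4: mu → sigma → eta ← phi
  sigma is a chain here and sigma is conditioned on, so the path is blocked at sigma.
Path 5: mu → sigma → gamma ← phi
  sigma is a chain here and sigma is conditioned on, so the path is blocked at sigma.
Path 6: mu → sigma → phi
  sigma is a chain here and sigma is conditioned on, so the path is blocked at sigma.
Since every path is blocked, d-separation holds.

Yes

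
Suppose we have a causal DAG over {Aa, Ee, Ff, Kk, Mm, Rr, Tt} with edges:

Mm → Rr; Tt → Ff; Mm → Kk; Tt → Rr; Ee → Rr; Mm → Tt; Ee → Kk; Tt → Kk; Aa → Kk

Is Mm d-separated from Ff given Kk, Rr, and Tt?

We examine all 5 paths between Mm and Ff:
Path 1: Mm → Kk ← Ee → Rr ← Tt → Ff
  Tt is a fork here and Tt is conditioned on, so the path is blocked at Tt.
Path 2: Mm → Kk ← Tt → Ff
  Tt is a fork here and Tt is conditioned on, so the path is blocked at Tt.
Path 3: Mm → Tt → Ff
  Tt is a chain here and Tt is conditioned on, so the path is blocked at Tt.
Path 4: Mm → Rr ← Ee → Kk ← Tt → Ff
  Tt is a fork here and Tt is conditioned on, so the path is blocked at Tt.
Path 5: Mm → Rr ← Tt → Ff
  Tt is a fork here and Tt is conditioned on, so the path is blocked at Tt.
All paths are blocked; Mm ⊥ Ff | {Kk, Rr, Tt} holds.

Yes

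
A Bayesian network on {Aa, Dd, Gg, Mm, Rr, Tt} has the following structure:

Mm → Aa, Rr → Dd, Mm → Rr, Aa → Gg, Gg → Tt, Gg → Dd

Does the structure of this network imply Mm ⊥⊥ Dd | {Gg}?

No

There are 2 undirected paths between Mm and Dd; checking each against the conditioning set {Gg}:
Path 1: Mm → Aa → Gg → Dd
  Gg is a chain here and Gg is conditioned on, so the path is blocked at Gg.
Path 2: Mm → Rr → Dd
  Rr is a chain and Rr is not conditioned on — no node blocks this path, so it is active.
At least one path is unblocked, so d-separation fails.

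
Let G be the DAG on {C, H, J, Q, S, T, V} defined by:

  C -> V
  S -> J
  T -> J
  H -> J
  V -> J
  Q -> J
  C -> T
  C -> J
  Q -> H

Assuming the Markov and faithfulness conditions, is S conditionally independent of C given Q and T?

There are 3 undirected paths between S and C; checking each against the conditioning set {Q, T}:
Path 1: S → J ← T ← C
  J is a collider here and neither J nor any of its descendants is conditioned on, so the collider stays closed — the path is blocked at J.
Path 2: S → J ← V ← C
  J is a collider here and neither J nor any of its descendants is conditioned on, so the collider stays closed — the path is blocked at J.
Path 3: S → J ← C
  J is a collider here and neither J nor any of its descendants is conditioned on, so the collider stays closed — the path is blocked at J.
Since every path is blocked, d-separation holds.

Yes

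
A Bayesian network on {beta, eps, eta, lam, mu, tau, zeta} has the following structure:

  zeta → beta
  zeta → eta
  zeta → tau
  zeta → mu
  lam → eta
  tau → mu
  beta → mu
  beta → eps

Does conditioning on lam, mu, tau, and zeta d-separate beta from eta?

Yes — beta and eta are d-separated given {lam, mu, tau, zeta}.

Enumerating the 3 paths from beta to eta and testing each for blocking by {lam, mu, tau, zeta}:
Path 1: beta ← zeta → eta
  zeta is a fork here and zeta is conditioned on, so the path is blocked at zeta.
Path 2: beta → mu ← zeta → eta
  zeta is a fork here and zeta is conditioned on, so the path is blocked at zeta.
Path 3: beta → mu ← tau ← zeta → eta
  tau is a chain here and tau is conditioned on, so the path is blocked at tau.
Every path is blocked, so beta and eta are d-separated given {lam, mu, tau, zeta}.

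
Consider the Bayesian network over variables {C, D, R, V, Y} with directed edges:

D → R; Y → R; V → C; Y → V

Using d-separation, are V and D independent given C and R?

No

There is one path between V and D:
Path 1: V ← Y → R ← D
  Y is a fork and Y is not conditioned on; R is a collider and R is conditioned on, which opens it — no node blocks this path, so it is active.
Because an active path exists, V and D are not d-separated.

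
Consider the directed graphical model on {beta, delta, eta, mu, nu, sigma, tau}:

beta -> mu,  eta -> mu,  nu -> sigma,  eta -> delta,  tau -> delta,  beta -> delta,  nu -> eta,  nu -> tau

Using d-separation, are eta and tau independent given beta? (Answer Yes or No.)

No

There are 3 undirected paths between eta and tau; checking each against the conditioning set {beta}:
Path 1: eta → delta ← tau
  delta is a collider here and neither delta nor any of its descendants is conditioned on, so the collider stays closed — the path is blocked at delta.
Path 2: eta ← nu → tau
  nu is a fork and nu is not conditioned on — no node blocks this path, so it is active.
Path 3: eta → mu ← beta → delta ← tau
  mu is a collider here and neither mu nor any of its descendants is conditioned on, so the collider stays closed — the path is blocked at mu.
Since the path eta ← nu → tau is active, eta and tau are not d-separated given {beta}.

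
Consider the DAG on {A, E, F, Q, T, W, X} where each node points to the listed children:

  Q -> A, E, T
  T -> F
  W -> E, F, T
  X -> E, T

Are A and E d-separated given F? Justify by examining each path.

No

There are 4 undirected paths between A and E; checking each against the conditioning set {F}:
Path 1: A ← Q → E
  Q is a fork and Q is not conditioned on — no node blocks this path, so it is active.
Path 2: A ← Q → T ← W → E
  Q is a fork and Q is not conditioned on; T is a collider and its descendant F is conditioned on, which opens it; W is a fork and W is not conditioned on — no node blocks this path, so it is active.
Path 3: A ← Q → T ← X → E
  Q is a fork and Q is not conditioned on; T is a collider and its descendant F is conditioned on, which opens it; X is a fork and X is not conditioned on — no node blocks this path, so it is active.
Path 4: A ← Q → T → F ← W → E
  Q is a fork and Q is not conditioned on; T is a chain and T is not conditioned on; F is a collider and F is conditioned on, which opens it; W is a fork and W is not conditioned on — no node blocks this path, so it is active.
Because an active path exists, A and E are not d-separated.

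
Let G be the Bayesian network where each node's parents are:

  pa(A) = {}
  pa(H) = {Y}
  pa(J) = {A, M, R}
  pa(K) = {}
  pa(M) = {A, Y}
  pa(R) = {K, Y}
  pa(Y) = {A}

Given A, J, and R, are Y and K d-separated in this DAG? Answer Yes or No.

5 paths connect Y and K; each must be blocked for d-separation to hold:
Path 1: Y → R ← K
  R is a collider and R is conditioned on, which opens it — no node blocks this path, so it is active.
Path 2: Y ← A → J ← R ← K
  A is a fork here and A is conditioned on, so the path is blocked at A.
Path 3: Y ← A → M → J ← R ← K
  A is a fork here and A is conditioned on, so the path is blocked at A.
Path 4: Y → M → J ← R ← K
  R is a chain here and R is conditioned on, so the path is blocked at R.
Path 5: Y → M ← A → J ← R ← K
  A is a fork here and A is conditioned on, so the path is blocked at A.
At least one path is unblocked, so d-separation fails.

No — Y and K are not d-separated given {A, J, R}.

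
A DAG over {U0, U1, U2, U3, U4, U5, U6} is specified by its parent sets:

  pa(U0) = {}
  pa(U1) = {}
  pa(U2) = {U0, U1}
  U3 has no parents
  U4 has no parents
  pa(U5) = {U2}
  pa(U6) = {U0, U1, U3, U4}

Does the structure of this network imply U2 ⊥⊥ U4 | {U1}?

2 paths connect U2 and U4; each must be blocked for d-separation to hold:
Path 1: U2 ← U1 → U6 ← U4
  U1 is a fork here and U1 is conditioned on, so the path is blocked at U1.
Path 2: U2 ← U0 → U6 ← U4
  U6 is a collider here and neither U6 nor any of its descendants is conditioned on, so the collider stays closed — the path is blocked at U6.
All paths are blocked; U2 ⊥ U4 | {U1} holds.

Yes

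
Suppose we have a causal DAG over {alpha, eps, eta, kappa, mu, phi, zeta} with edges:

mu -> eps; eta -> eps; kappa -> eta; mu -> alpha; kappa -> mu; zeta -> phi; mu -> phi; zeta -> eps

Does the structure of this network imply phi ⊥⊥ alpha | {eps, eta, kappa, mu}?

Enumerating the 3 paths from phi to alpha and testing each for blocking by {eps, eta, kappa, mu}:
Path 1: phi ← zeta → eps ← eta ← kappa → mu → alpha
  eta is a chain here and eta is conditioned on, so the path is blocked at eta.
Path 2: phi ← zeta → eps ← mu → alpha
  mu is a fork here and mu is conditioned on, so the path is blocked at mu.
Path 3: phi ← mu → alpha
  mu is a fork here and mu is conditioned on, so the path is blocked at mu.
Every path is blocked, so phi and alpha are d-separated given {eps, eta, kappa, mu}.

Yes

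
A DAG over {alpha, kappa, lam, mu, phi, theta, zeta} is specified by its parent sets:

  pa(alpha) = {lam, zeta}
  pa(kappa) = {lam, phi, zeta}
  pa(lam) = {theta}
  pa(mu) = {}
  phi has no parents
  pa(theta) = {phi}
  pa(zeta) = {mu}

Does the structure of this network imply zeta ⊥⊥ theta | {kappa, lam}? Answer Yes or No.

No — zeta and theta are not d-separated given {kappa, lam}.

There are 4 undirected paths between zeta and theta; checking each against the conditioning set {kappa, lam}:
  1. zeta → kappa ← lam ← theta — kappa:collider[open]; lam:chain[blocks] ⇒ blocked
  2. zeta → kappa ← phi → theta — kappa:collider[open]; phi:fork[open] ⇒ active
  3. zeta → alpha ← lam → kappa ← phi → theta — alpha:collider[blocks]; lam:fork[blocks]; kappa:collider[open]; phi:fork[open] ⇒ blocked
  4. zeta → alpha ← lam ← theta — alpha:collider[blocks]; lam:chain[blocks] ⇒ blocked
Because an active path exists, zeta and theta are not d-separated.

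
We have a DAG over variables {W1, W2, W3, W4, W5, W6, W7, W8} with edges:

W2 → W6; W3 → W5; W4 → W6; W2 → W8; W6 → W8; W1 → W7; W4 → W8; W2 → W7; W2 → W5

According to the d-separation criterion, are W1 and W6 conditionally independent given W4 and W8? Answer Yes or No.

Yes

Enumerating the 3 paths from W1 to W6 and testing each for blocking by {W4, W8}:
Path 1: W1 → W7 ← W2 → W8 ← W4 → W6
  W7 is a collider here and neither W7 nor any of its descendants is conditioned on, so the collider stays closed — the path is blocked at W7.
Path 2: W1 → W7 ← W2 → W8 ← W6
  W7 is a collider here and neither W7 nor any of its descendants is conditioned on, so the collider stays closed — the path is blocked at W7.
Path 3: W1 → W7 ← W2 → W6
  W7 is a collider here and neither W7 nor any of its descendants is conditioned on, so the collider stays closed — the path is blocked at W7.
All paths are blocked; W1 ⊥ W6 | {W4, W8} holds.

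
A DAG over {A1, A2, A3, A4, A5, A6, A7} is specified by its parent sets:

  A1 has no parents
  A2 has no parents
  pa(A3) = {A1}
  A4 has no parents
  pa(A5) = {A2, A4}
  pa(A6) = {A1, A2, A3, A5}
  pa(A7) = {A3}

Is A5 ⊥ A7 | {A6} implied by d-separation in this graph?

There are 4 undirected paths between A5 and A7; checking each against the conditioning set {A6}:
Path 1: A5 → A6 ← A3 → A7
  A6 is a collider and A6 is conditioned on, which opens it; A3 is a fork and A3 is not conditioned on — no node blocks this path, so it is active.
Path 2: A5 → A6 ← A1 → A3 → A7
  A6 is a collider and A6 is conditioned on, which opens it; A1 is a fork and A1 is not conditioned on; A3 is a chain and A3 is not conditioned on — no node blocks this path, so it is active.
Path 3: A5 ← A2 → A6 ← A3 → A7
  A2 is a fork and A2 is not conditioned on; A6 is a collider and A6 is conditioned on, which opens it; A3 is a fork and A3 is not conditioned on — no node blocks this path, so it is active.
Path 4: A5 ← A2 → A6 ← A1 → A3 → A7
  A2 is a fork and A2 is not conditioned on; A6 is a collider and A6 is conditioned on, which opens it; A1 is a fork and A1 is not conditioned on; A3 is a chain and A3 is not conditioned on — no node blocks this path, so it is active.
Since the path A5 → A6 ← A3 → A7 is active, A5 and A7 are not d-separated given {A6}.

No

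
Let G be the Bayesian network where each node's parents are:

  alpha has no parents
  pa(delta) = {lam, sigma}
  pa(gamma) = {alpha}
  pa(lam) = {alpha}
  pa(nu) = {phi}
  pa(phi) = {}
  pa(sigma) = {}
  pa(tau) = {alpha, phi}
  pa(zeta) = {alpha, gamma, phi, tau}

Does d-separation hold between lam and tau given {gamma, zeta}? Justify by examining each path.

No

We examine all 5 paths between lam and tau:
Path 1: lam ← alpha → gamma → zeta ← phi → tau
  gamma is a chain here and gamma is conditioned on, so the path is blocked at gamma.
Path 2: lam ← alpha → gamma → zeta ← tau
  gamma is a chain here and gamma is conditioned on, so the path is blocked at gamma.
Path 3: lam ← alpha → zeta ← phi → tau
  alpha is a fork and alpha is not conditioned on; zeta is a collider and zeta is conditioned on, which opens it; phi is a fork and phi is not conditioned on — no node blocks this path, so it is active.
Path 4: lam ← alpha → zeta ← tau
  alpha is a fork and alpha is not conditioned on; zeta is a collider and zeta is conditioned on, which opens it — no node blocks this path, so it is active.
Path 5: lam ← alpha → tau
  alpha is a fork and alpha is not conditioned on — no node blocks this path, so it is active.
Since the path lam ← alpha → zeta ← phi → tau is active, lam and tau are not d-separated given {gamma, zeta}.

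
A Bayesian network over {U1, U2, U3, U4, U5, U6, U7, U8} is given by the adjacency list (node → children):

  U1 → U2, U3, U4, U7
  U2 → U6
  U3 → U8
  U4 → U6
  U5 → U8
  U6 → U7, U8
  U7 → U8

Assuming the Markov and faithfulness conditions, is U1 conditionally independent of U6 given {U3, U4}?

We examine all 6 paths between U1 and U6:
  1. U1 → U3 → U8 ← U6 — U3:chain[blocks]; U8:collider[blocks] ⇒ blocked
  2. U1 → U3 → U8 ← U7 ← U6 — U3:chain[blocks]; U8:collider[blocks]; U7:chain[open] ⇒ blocked
  3. U1 → U2 → U6 — U2:chain[open] ⇒ active
  4. U1 → U4 → U6 — U4:chain[blocks] ⇒ blocked
  5. U1 → U7 → U8 ← U6 — U7:chain[open]; U8:collider[blocks] ⇒ blocked
  6. U1 → U7 ← U6 — U7:collider[blocks] ⇒ blocked
Since the path U1 → U2 → U6 is active, U1 and U6 are not d-separated given {U3, U4}.

No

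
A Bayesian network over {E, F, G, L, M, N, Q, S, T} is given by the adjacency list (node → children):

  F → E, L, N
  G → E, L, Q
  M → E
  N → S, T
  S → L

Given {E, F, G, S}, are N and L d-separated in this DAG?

Yes

3 paths connect N and L; each must be blocked for d-separation to hold:
  1. N → S → L — S:chain[blocks] ⇒ blocked
  2. N ← F → E ← G → L — F:fork[blocks]; E:collider[open]; G:fork[blocks] ⇒ blocked
  3. N ← F → L — F:fork[blocks] ⇒ blocked
Since every path is blocked, d-separation holds.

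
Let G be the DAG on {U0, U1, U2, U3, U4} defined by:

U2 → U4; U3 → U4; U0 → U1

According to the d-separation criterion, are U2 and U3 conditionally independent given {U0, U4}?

No — U2 and U3 are not d-separated given {U0, U4}.

The only undirected path from U2 to U3 is:
  1. U2 → U4 ← U3 — U4:collider[open] ⇒ active
At least one path is unblocked, so d-separation fails.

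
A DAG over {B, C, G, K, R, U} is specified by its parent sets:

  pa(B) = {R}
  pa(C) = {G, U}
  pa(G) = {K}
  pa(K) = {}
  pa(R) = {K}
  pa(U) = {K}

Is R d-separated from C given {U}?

There are 2 undirected paths between R and C; checking each against the conditioning set {U}:
Path 1: R ← K → U → C
  U is a chain here and U is conditioned on, so the path is blocked at U.
Path 2: R ← K → G → C
  K is a fork and K is not conditioned on; G is a chain and G is not conditioned on — no node blocks this path, so it is active.
At least one path is unblocked, so d-separation fails.

No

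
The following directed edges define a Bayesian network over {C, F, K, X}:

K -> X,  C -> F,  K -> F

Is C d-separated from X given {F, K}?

Yes

The only undirected path from C to X is:
Path 1: C → F ← K → X
  K is a fork here and K is conditioned on, so the path is blocked at K.
Every path is blocked, so C and X are d-separated given {F, K}.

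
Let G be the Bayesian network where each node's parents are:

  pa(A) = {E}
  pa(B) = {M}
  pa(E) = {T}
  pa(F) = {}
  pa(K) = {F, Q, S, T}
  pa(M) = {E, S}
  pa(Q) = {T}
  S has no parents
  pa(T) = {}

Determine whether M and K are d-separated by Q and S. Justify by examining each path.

We examine all 3 paths between M and K:
  1. M ← S → K — S:fork[blocks] ⇒ blocked
  2. M ← E ← T → K — E:chain[open]; T:fork[open] ⇒ active
  3. M ← E ← T → Q → K — E:chain[open]; T:fork[open]; Q:chain[blocks] ⇒ blocked
At least one path is unblocked, so d-separation fails.

No — M and K are not d-separated given {Q, S}.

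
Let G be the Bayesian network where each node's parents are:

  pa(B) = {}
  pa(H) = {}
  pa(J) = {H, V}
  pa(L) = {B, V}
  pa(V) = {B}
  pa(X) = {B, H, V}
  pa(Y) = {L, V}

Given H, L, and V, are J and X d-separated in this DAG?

Yes

There are 5 undirected paths between J and X; checking each against the conditioning set {H, L, V}:
Path 1: J ← H → X
  H is a fork here and H is conditioned on, so the path is blocked at H.
Path 2: J ← V ← B → X
  V is a chain here and V is conditioned on, so the path is blocked at V.
Path 3: J ← V → L ← B → X
  V is a fork here and V is conditioned on, so the path is blocked at V.
Path 4: J ← V → X
  V is a fork here and V is conditioned on, so the path is blocked at V.
Path 5: J ← V → Y ← L ← B → X
  V is a fork here and V is conditioned on, so the path is blocked at V.
Every path is blocked, so J and X are d-separated given {H, L, V}.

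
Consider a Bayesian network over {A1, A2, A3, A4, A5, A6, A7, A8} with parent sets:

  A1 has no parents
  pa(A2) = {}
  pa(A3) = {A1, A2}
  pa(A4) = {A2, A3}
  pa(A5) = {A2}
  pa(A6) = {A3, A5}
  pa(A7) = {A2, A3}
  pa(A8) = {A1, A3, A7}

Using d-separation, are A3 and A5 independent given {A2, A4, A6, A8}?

6 paths connect A3 and A5; each must be blocked for d-separation to hold:
  1. A3 ← A2 → A5 — A2:fork[blocks] ⇒ blocked
  2. A3 ← A1 → A8 ← A7 ← A2 → A5 — A1:fork[open]; A8:collider[open]; A7:chain[open]; A2:fork[blocks] ⇒ blocked
  3. A3 → A4 ← A2 → A5 — A4:collider[open]; A2:fork[blocks] ⇒ blocked
  4. A3 → A7 ← A2 → A5 — A7:collider[open]; A2:fork[blocks] ⇒ blocked
  5. A3 → A8 ← A7 ← A2 → A5 — A8:collider[open]; A7:chain[open]; A2:fork[blocks] ⇒ blocked
  6. A3 → A6 ← A5 — A6:collider[open] ⇒ active
Since the path A3 → A6 ← A5 is active, A3 and A5 are not d-separated given {A2, A4, A6, A8}.

No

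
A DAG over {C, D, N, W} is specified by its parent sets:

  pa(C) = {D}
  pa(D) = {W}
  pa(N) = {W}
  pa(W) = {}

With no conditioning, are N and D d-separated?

The only undirected path from N to D is:
Path 1: N ← W → D
  W is a fork and W is not conditioned on — no node blocks this path, so it is active.
At least one path is unblocked, so d-separation fails.

No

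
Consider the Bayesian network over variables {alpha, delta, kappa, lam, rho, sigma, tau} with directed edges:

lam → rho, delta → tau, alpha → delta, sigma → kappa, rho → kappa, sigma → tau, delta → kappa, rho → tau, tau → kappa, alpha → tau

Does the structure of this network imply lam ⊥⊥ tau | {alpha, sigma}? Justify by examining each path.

Enumerating the 5 paths from lam to tau and testing each for blocking by {alpha, sigma}:
Path 1: lam → rho → tau
  rho is a chain and rho is not conditioned on — no node blocks this path, so it is active.
Path 2: lam → rho → kappa ← tau
  kappa is a collider here and neither kappa nor any of its descendants is conditioned on, so the collider stays closed — the path is blocked at kappa.
Path 3: lam → rho → kappa ← sigma → tau
  kappa is a collider here and neither kappa nor any of its descendants is conditioned on, so the collider stays closed — the path is blocked at kappa.
Path 4: lam → rho → kappa ← delta ← alpha → tau
  kappa is a collider here and neither kappa nor any of its descendants is conditioned on, so the collider stays closed — the path is blocked at kappa.
Path 5: lam → rho → kappa ← delta → tau
  kappa is a collider here and neither kappa nor any of its descendants is conditioned on, so the collider stays closed — the path is blocked at kappa.
Because an active path exists, lam and tau are not d-separated.

No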